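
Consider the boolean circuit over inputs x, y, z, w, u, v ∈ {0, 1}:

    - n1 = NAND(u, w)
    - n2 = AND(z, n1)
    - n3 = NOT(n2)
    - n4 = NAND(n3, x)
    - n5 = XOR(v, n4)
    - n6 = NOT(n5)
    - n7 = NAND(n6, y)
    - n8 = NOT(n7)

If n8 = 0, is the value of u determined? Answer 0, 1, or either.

Both values of u occur among assignments with n8 = 0:
  u=0: x=0, y=0, z=0, w=0, u=0, v=0
  u=1: x=0, y=0, z=0, w=0, u=1, v=0

either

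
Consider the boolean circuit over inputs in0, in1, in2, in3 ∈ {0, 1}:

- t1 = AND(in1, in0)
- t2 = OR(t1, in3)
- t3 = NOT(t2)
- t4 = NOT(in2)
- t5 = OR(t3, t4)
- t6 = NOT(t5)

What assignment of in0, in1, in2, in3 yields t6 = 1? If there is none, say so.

t6 = NOT(t5) must be 1, so t5 = 0.
t5 = OR(t3, t4) must be 0, so both t3 = 0 and t4 = 0.
Check with in0=0, in1=0, in2=1, in3=1:
t1 = AND(in1, in0) = AND(0, 0) = 0
t2 = OR(t1, in3) = OR(0, 1) = 1
t3 = NOT(t2) = NOT 1 = 0
t4 = NOT(in2) = NOT 1 = 0
t5 = OR(t3, t4) = OR(0, 0) = 0
t6 = NOT(t5) = NOT 0 = 1
So t6 = 1 as required.

in0=0, in1=0, in2=1, in3=1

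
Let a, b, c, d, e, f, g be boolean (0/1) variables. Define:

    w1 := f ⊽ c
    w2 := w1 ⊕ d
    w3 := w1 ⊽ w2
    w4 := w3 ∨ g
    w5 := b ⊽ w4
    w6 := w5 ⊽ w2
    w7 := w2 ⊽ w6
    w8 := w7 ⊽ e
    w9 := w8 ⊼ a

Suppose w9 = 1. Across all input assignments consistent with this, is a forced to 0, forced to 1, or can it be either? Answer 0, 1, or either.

either

Both values of a occur among assignments with w9 = 1:
  a=0: a=0, b=0, c=0, d=0, e=0, f=0, g=0
  a=1: a=1, b=0, c=0, d=0, e=1, f=0, g=0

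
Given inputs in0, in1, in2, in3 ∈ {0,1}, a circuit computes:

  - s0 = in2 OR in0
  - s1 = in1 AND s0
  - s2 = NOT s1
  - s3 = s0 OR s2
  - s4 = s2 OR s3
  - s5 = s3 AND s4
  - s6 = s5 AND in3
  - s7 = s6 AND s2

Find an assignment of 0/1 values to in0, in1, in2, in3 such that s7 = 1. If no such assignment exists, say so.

s7 = s6 AND s2 must be 1, so both s6 = 1 and s2 = 1.
s6 = s5 AND in3 must be 1, so both s5 = 1 and in3 = 1.
Check with in0=0, in1=1, in2=0, in3=1:
s0 = in2 OR in0 = 0 OR 0 = 0
s1 = in1 AND s0 = 1 AND 0 = 0
s2 = NOT s1 = NOT 0 = 1
s3 = s0 OR s2 = 0 OR 1 = 1
s4 = s2 OR s3 = 1 OR 1 = 1
s5 = s3 AND s4 = 1 AND 1 = 1
s6 = s5 AND in3 = 1 AND 1 = 1
s7 = s6 AND s2 = 1 AND 1 = 1
So s7 = 1 as required.

in0=0, in1=1, in2=0, in3=1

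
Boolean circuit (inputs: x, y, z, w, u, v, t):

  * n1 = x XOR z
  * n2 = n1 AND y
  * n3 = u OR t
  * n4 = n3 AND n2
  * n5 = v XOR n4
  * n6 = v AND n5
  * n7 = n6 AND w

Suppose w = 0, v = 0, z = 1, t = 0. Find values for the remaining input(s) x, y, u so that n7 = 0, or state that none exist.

n7 = n6 AND w must be 0, so at least one of n6, w is 0.
Check with w = 0, v = 0, z = 1, t = 0 and x=0, y=0, u=1:
n1 = x XOR z = 0 XOR 1 = 1
n2 = n1 AND y = 1 AND 0 = 0
n3 = u OR t = 1 OR 0 = 1
n4 = n3 AND n2 = 1 AND 0 = 0
n5 = v XOR n4 = 0 XOR 0 = 0
n6 = v AND n5 = 0 AND 0 = 0
n7 = n6 AND w = 0 AND 0 = 0
So n7 = 0.

x=0 y=0 u=1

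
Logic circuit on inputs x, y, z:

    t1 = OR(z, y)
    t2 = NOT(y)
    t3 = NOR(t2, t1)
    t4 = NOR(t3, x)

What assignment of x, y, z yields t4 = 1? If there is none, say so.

Check with x=0 y=1 z=1:
t1 = OR(z, y) = OR(1, 1) = 1
t2 = NOT(y) = NOT 1 = 0
t3 = NOR(t2, t1) = NOR(0, 1) = 0
t4 = NOR(t3, x) = NOR(0, 0) = 1
So t4 = 1 as required.

x=0 y=1 z=1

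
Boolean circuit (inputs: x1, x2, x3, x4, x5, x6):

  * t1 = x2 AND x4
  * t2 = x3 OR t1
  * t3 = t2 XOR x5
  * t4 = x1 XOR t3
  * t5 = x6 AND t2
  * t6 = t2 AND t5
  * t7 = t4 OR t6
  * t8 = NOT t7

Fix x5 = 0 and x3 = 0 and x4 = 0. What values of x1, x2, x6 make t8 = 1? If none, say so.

x1=0, x2=1, x6=0

Check with x5 = 0 and x3 = 0 and x4 = 0 and x1=0, x2=1, x6=0:
t1 = x2 AND x4 = 1 AND 0 = 0
t2 = x3 OR t1 = 0 OR 0 = 0
t3 = t2 XOR x5 = 0 XOR 0 = 0
t4 = x1 XOR t3 = 0 XOR 0 = 0
t5 = x6 AND t2 = 0 AND 0 = 0
t6 = t2 AND t5 = 0 AND 0 = 0
t7 = t4 OR t6 = 0 OR 0 = 0
t8 = NOT t7 = NOT 0 = 1
So t8 = 1.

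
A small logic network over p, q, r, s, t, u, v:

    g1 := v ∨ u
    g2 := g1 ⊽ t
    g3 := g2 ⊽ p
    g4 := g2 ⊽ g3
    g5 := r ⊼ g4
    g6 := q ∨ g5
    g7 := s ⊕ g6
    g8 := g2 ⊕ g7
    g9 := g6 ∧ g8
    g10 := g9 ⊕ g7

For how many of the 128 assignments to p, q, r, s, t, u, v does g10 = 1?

g10 = g9 ⊕ g7 must be 1, so g9 and g7 differ.
Enumerating the 128 input combinations, 23 give g10 = 1 and 105 give g10 = 0.

23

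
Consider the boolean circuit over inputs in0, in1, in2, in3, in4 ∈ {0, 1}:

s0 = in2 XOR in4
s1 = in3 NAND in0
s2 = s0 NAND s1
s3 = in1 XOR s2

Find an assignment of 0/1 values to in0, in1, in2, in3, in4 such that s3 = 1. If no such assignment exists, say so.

in0=1, in1=0, in2=1, in3=1, in4=1

s3 = in1 XOR s2 must be 1, so in1 and s2 differ.
Check with in0=1, in1=0, in2=1, in3=1, in4=1:
s0 = in2 XOR in4 = 1 XOR 1 = 0
s1 = in3 NAND in0 = 1 NAND 1 = 0
s2 = s0 NAND s1 = 0 NAND 0 = 1
s3 = in1 XOR s2 = 0 XOR 1 = 1
So s3 = 1 as required.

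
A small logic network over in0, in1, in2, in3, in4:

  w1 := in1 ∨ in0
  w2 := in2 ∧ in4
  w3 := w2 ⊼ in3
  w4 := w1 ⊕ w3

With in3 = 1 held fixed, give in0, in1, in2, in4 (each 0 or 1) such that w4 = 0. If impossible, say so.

in0=1 in1=0 in2=1 in4=0

w4 = w1 ⊕ w3 must be 0, so w1 and w3 are equal.
Check with in3 = 1 and in0=1, in1=0, in2=1, in4=0:
w1 = in1 ∨ in0 = 0 ∨ 1 = 1
w2 = in2 ∧ in4 = 1 ∧ 0 = 0
w3 = w2 ⊼ in3 = 0 ⊼ 1 = 1
w4 = w1 ⊕ w3 = 1 ⊕ 1 = 0
So w4 = 0.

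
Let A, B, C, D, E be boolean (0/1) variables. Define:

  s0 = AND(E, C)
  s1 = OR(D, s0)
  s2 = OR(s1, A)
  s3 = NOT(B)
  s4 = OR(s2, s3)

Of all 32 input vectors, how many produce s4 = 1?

s4 = OR(s2, s3) must be 1, so at least one of s2, s3 is 1.
Enumerating the 32 input combinations, 29 give s4 = 1 and 3 give s4 = 0.

29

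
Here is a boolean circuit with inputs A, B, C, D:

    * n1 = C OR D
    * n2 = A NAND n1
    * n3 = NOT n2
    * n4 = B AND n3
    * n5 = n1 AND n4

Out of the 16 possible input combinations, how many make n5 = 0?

n5 = n1 AND n4 must be 0, so at least one of n1, n4 is 0.
Enumerating the 16 input combinations, 13 give n5 = 0 and 3 give n5 = 1.

13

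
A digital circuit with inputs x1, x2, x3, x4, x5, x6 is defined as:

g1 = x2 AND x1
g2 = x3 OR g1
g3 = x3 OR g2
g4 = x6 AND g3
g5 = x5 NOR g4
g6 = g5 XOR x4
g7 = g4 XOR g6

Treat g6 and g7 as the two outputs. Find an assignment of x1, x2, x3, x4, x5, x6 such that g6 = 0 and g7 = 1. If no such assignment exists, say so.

x1=0 x2=0 x3=1 x4=0 x5=0 x6=1

Check with x1=0 x2=0 x3=1 x4=0 x5=0 x6=1:
g1 = x2 AND x1 = 0 AND 0 = 0
g2 = x3 OR g1 = 1 OR 0 = 1
g3 = x3 OR g2 = 1 OR 1 = 1
g4 = x6 AND g3 = 1 AND 1 = 1
g5 = x5 NOR g4 = 0 NOR 1 = 0
g6 = g5 XOR x4 = 0 XOR 0 = 0
g7 = g4 XOR g6 = 1 XOR 0 = 1
So g6 = 0 and g7 = 1.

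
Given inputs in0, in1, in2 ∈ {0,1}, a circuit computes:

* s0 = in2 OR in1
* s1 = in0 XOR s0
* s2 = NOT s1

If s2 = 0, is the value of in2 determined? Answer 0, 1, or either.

either

Both values of in2 occur among assignments with s2 = 0:
  in2=0: in0=0, in1=1, in2=0
  in2=1: in0=0, in1=0, in2=1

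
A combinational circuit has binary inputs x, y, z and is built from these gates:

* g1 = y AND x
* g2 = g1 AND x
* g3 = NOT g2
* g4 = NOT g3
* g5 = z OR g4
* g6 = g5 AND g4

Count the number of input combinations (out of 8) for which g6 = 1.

2

g6 = g5 AND g4 must be 1, so both g5 = 1 and g4 = 1.
Satisfying assignments:
  x=1, y=1, z=0
  x=1, y=1, z=1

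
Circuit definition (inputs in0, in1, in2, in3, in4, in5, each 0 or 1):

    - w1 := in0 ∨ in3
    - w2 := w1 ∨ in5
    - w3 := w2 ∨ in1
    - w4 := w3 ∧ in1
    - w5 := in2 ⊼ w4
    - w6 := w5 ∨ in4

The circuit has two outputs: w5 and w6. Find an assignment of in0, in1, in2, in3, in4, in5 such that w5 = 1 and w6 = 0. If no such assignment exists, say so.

no solution exists

Across all 64 input combinations, none give both w5 = 1 and w6 = 0.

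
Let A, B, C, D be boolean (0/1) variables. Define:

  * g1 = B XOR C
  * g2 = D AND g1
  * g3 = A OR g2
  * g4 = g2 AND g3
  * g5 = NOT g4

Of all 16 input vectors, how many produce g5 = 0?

g5 = NOT g4 must be 0, so g4 = 1.
Enumerating the 16 input combinations, 4 give g5 = 0 and 12 give g5 = 1.

4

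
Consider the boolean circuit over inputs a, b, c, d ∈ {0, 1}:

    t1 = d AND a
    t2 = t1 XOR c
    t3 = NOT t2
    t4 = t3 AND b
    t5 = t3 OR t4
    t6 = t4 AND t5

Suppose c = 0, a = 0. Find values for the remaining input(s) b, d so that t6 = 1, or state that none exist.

b=1, d=1

t6 = t4 AND t5 must be 1, so both t4 = 1 and t5 = 1.
t4 = t3 AND b must be 1, so both t3 = 1 and b = 1.
Check with c = 0, a = 0 and b=1, d=1:
t1 = d AND a = 1 AND 0 = 0
t2 = t1 XOR c = 0 XOR 0 = 0
t3 = NOT t2 = NOT 0 = 1
t4 = t3 AND b = 1 AND 1 = 1
t5 = t3 OR t4 = 1 OR 1 = 1
t6 = t4 AND t5 = 1 AND 1 = 1
So t6 = 1.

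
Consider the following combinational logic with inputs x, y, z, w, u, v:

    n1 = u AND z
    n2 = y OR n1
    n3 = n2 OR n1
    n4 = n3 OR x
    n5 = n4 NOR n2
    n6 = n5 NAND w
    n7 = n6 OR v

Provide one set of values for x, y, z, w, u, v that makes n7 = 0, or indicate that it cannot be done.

n7 = n6 OR v must be 0, so both n6 = 0 and v = 0.
n6 = n5 NAND w must be 0, so both n5 = 1 and w = 1.
n5 = n4 NOR n2 must be 1, so both n4 = 0 and n2 = 0.
Check with x=0, y=0, z=1, w=1, u=0, v=0:
n1 = u AND z = 0 AND 1 = 0
n2 = y OR n1 = 0 OR 0 = 0
n3 = n2 OR n1 = 0 OR 0 = 0
n4 = n3 OR x = 0 OR 0 = 0
n5 = n4 NOR n2 = 0 NOR 0 = 1
n6 = n5 NAND w = 1 NAND 1 = 0
n7 = n6 OR v = 0 OR 0 = 0
So n7 = 0 as required.

x=0, y=0, z=1, w=1, u=0, v=0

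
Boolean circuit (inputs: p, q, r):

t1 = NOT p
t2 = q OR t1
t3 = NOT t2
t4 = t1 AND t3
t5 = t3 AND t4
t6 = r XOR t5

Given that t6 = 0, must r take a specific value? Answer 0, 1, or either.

t6 = r XOR t5 must be 0, so r and t5 are equal.
Every assignment with t6 = 0 has r = 0; there are 4 such assignment(s).
  p=0, q=0, r=0
  p=0, q=1, r=0
  p=1, q=0, r=0
  p=1, q=1, r=0

0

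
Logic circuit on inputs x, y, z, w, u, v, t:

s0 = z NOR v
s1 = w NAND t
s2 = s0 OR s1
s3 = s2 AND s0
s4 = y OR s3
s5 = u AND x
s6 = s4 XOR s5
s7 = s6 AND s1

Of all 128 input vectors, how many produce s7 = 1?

54

s7 = s6 AND s1 must be 1, so both s6 = 1 and s1 = 1.
Enumerating the 128 input combinations, 54 give s7 = 1 and 74 give s7 = 0.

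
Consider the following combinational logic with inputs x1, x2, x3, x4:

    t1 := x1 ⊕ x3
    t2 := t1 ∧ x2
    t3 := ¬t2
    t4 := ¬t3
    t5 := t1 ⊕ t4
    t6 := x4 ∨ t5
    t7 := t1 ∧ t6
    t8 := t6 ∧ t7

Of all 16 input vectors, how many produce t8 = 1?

6

t8 = t6 ∧ t7 must be 1, so both t6 = 1 and t7 = 1.
Satisfying assignments:
  x1=0, x2=0, x3=1, x4=0
  x1=0, x2=0, x3=1, x4=1
  x1=0, x2=1, x3=1, x4=1
  x1=1, x2=0, x3=0, x4=0
  x1=1, x2=0, x3=0, x4=1
  x1=1, x2=1, x3=0, x4=1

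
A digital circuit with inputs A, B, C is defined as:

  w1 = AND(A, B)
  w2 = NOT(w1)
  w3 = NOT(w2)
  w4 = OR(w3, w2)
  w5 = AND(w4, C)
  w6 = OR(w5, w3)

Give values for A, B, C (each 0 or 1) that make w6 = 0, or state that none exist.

A=0, B=1, C=0

w6 = OR(w5, w3) must be 0, so both w5 = 0 and w3 = 0.
w5 = AND(w4, C) must be 0, so at least one of w4, C is 0.
Check with A=0, B=1, C=0:
w1 = AND(A, B) = AND(0, 1) = 0
w2 = NOT(w1) = NOT 0 = 1
w3 = NOT(w2) = NOT 1 = 0
w4 = OR(w3, w2) = OR(0, 1) = 1
w5 = AND(w4, C) = AND(1, 0) = 0
w6 = OR(w5, w3) = OR(0, 0) = 0
So w6 = 0 as required.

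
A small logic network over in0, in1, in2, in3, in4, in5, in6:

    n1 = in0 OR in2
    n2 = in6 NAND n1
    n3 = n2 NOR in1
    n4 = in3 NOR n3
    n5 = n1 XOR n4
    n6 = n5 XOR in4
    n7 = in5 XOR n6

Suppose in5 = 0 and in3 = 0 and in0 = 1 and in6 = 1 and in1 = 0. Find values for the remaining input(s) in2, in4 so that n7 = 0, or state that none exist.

Check with in5 = 0 and in3 = 0 and in0 = 1 and in6 = 1 and in1 = 0 and in2=0, in4=1:
n1 = in0 OR in2 = 1 OR 0 = 1
n2 = in6 NAND n1 = 1 NAND 1 = 0
n3 = n2 NOR in1 = 0 NOR 0 = 1
n4 = in3 NOR n3 = 0 NOR 1 = 0
n5 = n1 XOR n4 = 1 XOR 0 = 1
n6 = n5 XOR in4 = 1 XOR 1 = 0
n7 = in5 XOR n6 = 0 XOR 0 = 0
So n7 = 0.

in2=0 in4=1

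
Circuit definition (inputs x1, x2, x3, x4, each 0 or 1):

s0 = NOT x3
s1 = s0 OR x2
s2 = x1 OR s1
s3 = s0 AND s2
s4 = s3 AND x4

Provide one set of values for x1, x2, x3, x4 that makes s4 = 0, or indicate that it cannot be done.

s4 = s3 AND x4 must be 0, so at least one of s3, x4 is 0.
Check with x1=0 x2=1 x3=1 x4=1:
s0 = NOT x3 = NOT 1 = 0
s1 = s0 OR x2 = 0 OR 1 = 1
s2 = x1 OR s1 = 0 OR 1 = 1
s3 = s0 AND s2 = 0 AND 1 = 0
s4 = s3 AND x4 = 0 AND 1 = 0
So s4 = 0 as required.

x1=0 x2=1 x3=1 x4=1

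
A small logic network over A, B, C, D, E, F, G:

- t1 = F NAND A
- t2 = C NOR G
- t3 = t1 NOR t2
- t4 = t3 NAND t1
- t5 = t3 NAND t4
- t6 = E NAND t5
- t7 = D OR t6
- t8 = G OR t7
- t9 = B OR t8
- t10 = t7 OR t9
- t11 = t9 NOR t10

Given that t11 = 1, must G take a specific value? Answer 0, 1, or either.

0

t11 = t9 NOR t10 must be 1, so both t9 = 0 and t10 = 0.
t9 = B OR t8 must be 0, so both B = 0 and t8 = 0.
Every assignment with t11 = 1 has G = 0; there are 7 such assignment(s).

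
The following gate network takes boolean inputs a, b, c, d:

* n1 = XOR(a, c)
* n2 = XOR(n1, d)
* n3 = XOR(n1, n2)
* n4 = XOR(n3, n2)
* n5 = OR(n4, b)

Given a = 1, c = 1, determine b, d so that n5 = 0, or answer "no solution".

b=0 d=0

n5 = OR(n4, b) must be 0, so both n4 = 0 and b = 0.
n4 = XOR(n3, n2) must be 0, so n3 and n2 are equal.
Check with a = 1, c = 1 and b=0, d=0:
n1 = XOR(a, c) = XOR(1, 1) = 0
n2 = XOR(n1, d) = XOR(0, 0) = 0
n3 = XOR(n1, n2) = XOR(0, 0) = 0
n4 = XOR(n3, n2) = XOR(0, 0) = 0
n5 = OR(n4, b) = OR(0, 0) = 0
So n5 = 0.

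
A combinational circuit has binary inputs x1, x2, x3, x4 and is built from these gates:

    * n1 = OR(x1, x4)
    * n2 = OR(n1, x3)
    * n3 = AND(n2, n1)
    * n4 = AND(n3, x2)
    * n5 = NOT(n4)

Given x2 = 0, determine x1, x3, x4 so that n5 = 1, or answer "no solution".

n5 = NOT(n4) must be 1, so n4 = 0.
n4 = AND(n3, x2) must be 0, so at least one of n3, x2 is 0.
Check with x2 = 0 and x1=1, x3=1, x4=1:
n1 = OR(x1, x4) = OR(1, 1) = 1
n2 = OR(n1, x3) = OR(1, 1) = 1
n3 = AND(n2, n1) = AND(1, 1) = 1
n4 = AND(n3, x2) = AND(1, 0) = 0
n5 = NOT(n4) = NOT 0 = 1
So n5 = 1.

x1=1, x3=1, x4=1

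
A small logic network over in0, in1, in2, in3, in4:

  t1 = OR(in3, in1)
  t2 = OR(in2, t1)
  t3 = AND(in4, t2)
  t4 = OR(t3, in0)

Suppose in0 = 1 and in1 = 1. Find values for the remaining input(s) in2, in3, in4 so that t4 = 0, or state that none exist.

With in0 = 1 and in1 = 1 fixed, none of the 8 settings of in2, in3, in4 give t4 = 0.
For example, with in2=0, in3=0, in4=1:
t1 = OR(in3, in1) = OR(0, 1) = 1
t2 = OR(in2, t1) = OR(0, 1) = 1
t3 = AND(in4, t2) = AND(1, 1) = 1
t4 = OR(t3, in0) = OR(1, 1) = 1
giving t4 = 1 ≠ 0.

no solution exists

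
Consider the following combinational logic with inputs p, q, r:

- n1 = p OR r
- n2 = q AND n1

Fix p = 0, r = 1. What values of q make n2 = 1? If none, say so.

Check with p = 0, r = 1 and q=1:
n1 = p OR r = 0 OR 1 = 1
n2 = q AND n1 = 1 AND 1 = 1
So n2 = 1.

q=1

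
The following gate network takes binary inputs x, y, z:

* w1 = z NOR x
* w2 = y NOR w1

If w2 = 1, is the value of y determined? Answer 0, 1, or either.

w2 = y NOR w1 must be 1, so both y = 0 and w1 = 0.
Every assignment with w2 = 1 has y = 0; there are 3 such assignment(s).
  x=0, y=0, z=1
  x=1, y=0, z=0
  x=1, y=0, z=1

0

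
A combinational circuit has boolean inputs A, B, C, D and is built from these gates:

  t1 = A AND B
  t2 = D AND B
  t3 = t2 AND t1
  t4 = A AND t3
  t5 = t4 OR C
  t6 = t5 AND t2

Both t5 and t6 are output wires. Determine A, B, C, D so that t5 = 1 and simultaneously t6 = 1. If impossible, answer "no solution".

Check with A=1, B=1, C=0, D=1:
t1 = A AND B = 1 AND 1 = 1
t2 = D AND B = 1 AND 1 = 1
t3 = t2 AND t1 = 1 AND 1 = 1
t4 = A AND t3 = 1 AND 1 = 1
t5 = t4 OR C = 1 OR 0 = 1
t6 = t5 AND t2 = 1 AND 1 = 1
So t5 = 1 and t6 = 1.

A=1, B=1, C=0, D=1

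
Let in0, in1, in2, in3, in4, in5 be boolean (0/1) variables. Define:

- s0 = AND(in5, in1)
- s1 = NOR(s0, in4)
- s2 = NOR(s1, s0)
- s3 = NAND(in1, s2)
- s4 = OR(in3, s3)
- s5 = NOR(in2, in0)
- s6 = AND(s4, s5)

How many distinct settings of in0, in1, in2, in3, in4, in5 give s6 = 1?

15

s6 = AND(s4, s5) must be 1, so both s4 = 1 and s5 = 1.
Enumerating the 64 input combinations, 15 give s6 = 1 and 49 give s6 = 0.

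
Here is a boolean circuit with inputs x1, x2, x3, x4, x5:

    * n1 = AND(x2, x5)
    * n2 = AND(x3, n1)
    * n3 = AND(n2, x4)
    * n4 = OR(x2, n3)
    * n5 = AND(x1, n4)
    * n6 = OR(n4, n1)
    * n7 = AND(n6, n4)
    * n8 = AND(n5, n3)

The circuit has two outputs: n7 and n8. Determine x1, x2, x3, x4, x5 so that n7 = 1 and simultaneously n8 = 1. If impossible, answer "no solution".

Check with x1=1 x2=1 x3=1 x4=1 x5=1:
n1 = AND(x2, x5) = AND(1, 1) = 1
n2 = AND(x3, n1) = AND(1, 1) = 1
n3 = AND(n2, x4) = AND(1, 1) = 1
n4 = OR(x2, n3) = OR(1, 1) = 1
n5 = AND(x1, n4) = AND(1, 1) = 1
n6 = OR(n4, n1) = OR(1, 1) = 1
n7 = AND(n6, n4) = AND(1, 1) = 1
n8 = AND(n5, n3) = AND(1, 1) = 1
So n7 = 1 and n8 = 1.

x1=1 x2=1 x3=1 x4=1 x5=1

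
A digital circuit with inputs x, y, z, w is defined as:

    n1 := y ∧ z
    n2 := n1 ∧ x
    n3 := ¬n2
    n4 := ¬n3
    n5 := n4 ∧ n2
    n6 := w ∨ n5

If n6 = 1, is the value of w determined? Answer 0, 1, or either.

either

Both values of w occur among assignments with n6 = 1:
  w=0: x=1, y=1, z=1, w=0
  w=1: x=0, y=0, z=0, w=1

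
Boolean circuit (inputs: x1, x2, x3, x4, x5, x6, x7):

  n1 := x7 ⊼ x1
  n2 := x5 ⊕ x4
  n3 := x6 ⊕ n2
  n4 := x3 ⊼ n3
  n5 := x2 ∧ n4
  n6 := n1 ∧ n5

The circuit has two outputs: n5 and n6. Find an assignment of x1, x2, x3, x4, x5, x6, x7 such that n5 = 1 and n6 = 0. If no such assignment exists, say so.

x1=1 x2=1 x3=1 x4=1 x5=0 x6=1 x7=1

Check with x1=1 x2=1 x3=1 x4=1 x5=0 x6=1 x7=1:
n1 = x7 ⊼ x1 = 1 ⊼ 1 = 0
n2 = x5 ⊕ x4 = 0 ⊕ 1 = 1
n3 = x6 ⊕ n2 = 1 ⊕ 1 = 0
n4 = x3 ⊼ n3 = 1 ⊼ 0 = 1
n5 = x2 ∧ n4 = 1 ∧ 1 = 1
n6 = n1 ∧ n5 = 0 ∧ 1 = 0
So n5 = 1 and n6 = 0.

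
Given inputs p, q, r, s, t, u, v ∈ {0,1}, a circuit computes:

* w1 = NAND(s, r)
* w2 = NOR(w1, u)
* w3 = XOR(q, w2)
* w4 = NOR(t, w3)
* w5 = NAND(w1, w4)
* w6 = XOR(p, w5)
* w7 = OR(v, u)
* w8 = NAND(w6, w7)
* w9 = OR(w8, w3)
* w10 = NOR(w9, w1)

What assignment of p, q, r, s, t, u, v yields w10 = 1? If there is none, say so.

w10 = NOR(w9, w1) must be 1, so both w9 = 0 and w1 = 0.
w9 = OR(w8, w3) must be 0, so both w8 = 0 and w3 = 0.
Check with p=0, q=0, r=1, s=1, t=1, u=1, v=1:
w1 = NAND(s, r) = NAND(1, 1) = 0
w2 = NOR(w1, u) = NOR(0, 1) = 0
w3 = XOR(q, w2) = XOR(0, 0) = 0
w4 = NOR(t, w3) = NOR(1, 0) = 0
w5 = NAND(w1, w4) = NAND(0, 0) = 1
w6 = XOR(p, w5) = XOR(0, 1) = 1
w7 = OR(v, u) = OR(1, 1) = 1
w8 = NAND(w6, w7) = NAND(1, 1) = 0
w9 = OR(w8, w3) = OR(0, 0) = 0
w10 = NOR(w9, w1) = NOR(0, 0) = 1
So w10 = 1 as required.

p=0, q=0, r=1, s=1, t=1, u=1, v=1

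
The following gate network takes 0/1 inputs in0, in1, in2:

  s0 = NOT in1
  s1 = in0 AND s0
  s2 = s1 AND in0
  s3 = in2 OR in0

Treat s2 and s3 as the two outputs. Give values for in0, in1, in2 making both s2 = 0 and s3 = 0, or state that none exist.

Check with in0=0 in1=1 in2=0:
s0 = NOT in1 = NOT 1 = 0
s1 = in0 AND s0 = 0 AND 0 = 0
s2 = s1 AND in0 = 0 AND 0 = 0
s3 = in2 OR in0 = 0 OR 0 = 0
So s2 = 0 and s3 = 0.

in0=0 in1=1 in2=0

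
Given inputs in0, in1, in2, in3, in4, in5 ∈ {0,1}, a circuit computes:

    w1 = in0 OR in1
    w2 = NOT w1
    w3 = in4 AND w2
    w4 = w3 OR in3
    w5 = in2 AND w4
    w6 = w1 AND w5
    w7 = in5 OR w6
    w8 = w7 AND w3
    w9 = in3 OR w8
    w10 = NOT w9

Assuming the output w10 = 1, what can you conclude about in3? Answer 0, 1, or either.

0

w10 = NOT w9 must be 1, so w9 = 0.
w9 = in3 OR w8 must be 0, so both in3 = 0 and w8 = 0.
w8 = w7 AND w3 must be 0, so at least one of w7, w3 is 0.
Every assignment with w10 = 1 has in3 = 0; there are 30 such assignment(s).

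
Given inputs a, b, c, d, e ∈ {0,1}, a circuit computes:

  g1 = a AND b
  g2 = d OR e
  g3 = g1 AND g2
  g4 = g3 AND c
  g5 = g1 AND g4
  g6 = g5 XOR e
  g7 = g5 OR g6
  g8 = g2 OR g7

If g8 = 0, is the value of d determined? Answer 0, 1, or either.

0

g8 = g2 OR g7 must be 0, so both g2 = 0 and g7 = 0.
g2 = d OR e must be 0, so both d = 0 and e = 0.
Every assignment with g8 = 0 has d = 0; there are 8 such assignment(s).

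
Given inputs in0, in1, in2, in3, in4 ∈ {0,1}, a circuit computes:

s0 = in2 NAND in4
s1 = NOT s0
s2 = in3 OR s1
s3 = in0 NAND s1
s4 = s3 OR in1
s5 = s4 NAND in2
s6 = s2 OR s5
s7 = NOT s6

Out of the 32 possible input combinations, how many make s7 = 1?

s7 = NOT s6 must be 1, so s6 = 0.
s6 = s2 OR s5 must be 0, so both s2 = 0 and s5 = 0.
s2 = in3 OR s1 must be 0, so both in3 = 0 and s1 = 0.
Satisfying assignments:
  in0=0, in1=0, in2=1, in3=0, in4=0
  in0=0, in1=1, in2=1, in3=0, in4=0
  in0=1, in1=0, in2=1, in3=0, in4=0
  in0=1, in1=1, in2=1, in3=0, in4=0

4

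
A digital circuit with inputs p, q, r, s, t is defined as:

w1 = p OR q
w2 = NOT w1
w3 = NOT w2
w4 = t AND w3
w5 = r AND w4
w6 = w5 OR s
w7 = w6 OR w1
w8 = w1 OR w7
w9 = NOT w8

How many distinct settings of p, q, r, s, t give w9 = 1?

4

w9 = NOT w8 must be 1, so w8 = 0.
Satisfying assignments:
  p=0, q=0, r=0, s=0, t=0
  p=0, q=0, r=0, s=0, t=1
  p=0, q=0, r=1, s=0, t=0
  p=0, q=0, r=1, s=0, t=1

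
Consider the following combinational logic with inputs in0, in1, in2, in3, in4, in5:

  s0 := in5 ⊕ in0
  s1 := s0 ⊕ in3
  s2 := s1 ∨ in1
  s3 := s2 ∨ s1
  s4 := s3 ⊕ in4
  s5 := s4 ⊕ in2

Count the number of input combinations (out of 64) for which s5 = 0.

s5 = s4 ⊕ in2 must be 0, so s4 and in2 are equal.
Enumerating the 64 input combinations, 32 give s5 = 0 and 32 give s5 = 1.

32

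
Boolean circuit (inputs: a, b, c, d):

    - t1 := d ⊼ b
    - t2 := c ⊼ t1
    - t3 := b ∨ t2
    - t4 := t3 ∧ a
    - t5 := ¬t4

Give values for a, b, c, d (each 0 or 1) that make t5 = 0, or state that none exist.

a=1, b=0, c=0, d=1

t5 = ¬t4 must be 0, so t4 = 1.
t4 = t3 ∧ a must be 1, so both t3 = 1 and a = 1.
Check with a=1, b=0, c=0, d=1:
t1 = d ⊼ b = 1 ⊼ 0 = 1
t2 = c ⊼ t1 = 0 ⊼ 1 = 1
t3 = b ∨ t2 = 0 ∨ 1 = 1
t4 = t3 ∧ a = 1 ∧ 1 = 1
t5 = ¬t4 = ¬1 = 0
So t5 = 0 as required.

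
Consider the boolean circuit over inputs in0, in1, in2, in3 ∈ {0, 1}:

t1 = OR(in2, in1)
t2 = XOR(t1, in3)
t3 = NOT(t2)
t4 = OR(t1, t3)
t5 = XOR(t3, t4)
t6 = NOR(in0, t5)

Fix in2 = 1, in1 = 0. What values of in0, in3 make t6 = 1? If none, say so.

t6 = NOR(in0, t5) must be 1, so both in0 = 0 and t5 = 0.
Check with in2 = 1, in1 = 0 and in0=0, in3=1:
t1 = OR(in2, in1) = OR(1, 0) = 1
t2 = XOR(t1, in3) = XOR(1, 1) = 0
t3 = NOT(t2) = NOT 0 = 1
t4 = OR(t1, t3) = OR(1, 1) = 1
t5 = XOR(t3, t4) = XOR(1, 1) = 0
t6 = NOR(in0, t5) = NOR(0, 0) = 1
So t6 = 1.

in0=0 in3=1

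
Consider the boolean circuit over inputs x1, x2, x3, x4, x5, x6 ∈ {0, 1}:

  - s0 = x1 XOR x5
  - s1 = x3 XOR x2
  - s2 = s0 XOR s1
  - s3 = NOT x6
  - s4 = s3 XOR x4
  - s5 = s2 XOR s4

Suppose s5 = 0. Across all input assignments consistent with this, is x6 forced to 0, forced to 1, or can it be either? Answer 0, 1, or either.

either

Both values of x6 occur among assignments with s5 = 0:
  x6=0: x1=0, x2=0, x3=0, x4=0, x5=1, x6=0
  x6=1: x1=0, x2=0, x3=0, x4=0, x5=0, x6=1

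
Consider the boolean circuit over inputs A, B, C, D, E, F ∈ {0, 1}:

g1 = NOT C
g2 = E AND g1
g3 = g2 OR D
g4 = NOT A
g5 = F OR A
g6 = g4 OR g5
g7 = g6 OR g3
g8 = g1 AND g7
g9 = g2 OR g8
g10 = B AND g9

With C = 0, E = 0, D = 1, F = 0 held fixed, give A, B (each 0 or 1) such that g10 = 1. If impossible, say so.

A=0 B=1

Check with C = 0, E = 0, D = 1, F = 0 and A=0, B=1:
g1 = NOT C = NOT 0 = 1
g2 = E AND g1 = 0 AND 1 = 0
g3 = g2 OR D = 0 OR 1 = 1
g4 = NOT A = NOT 0 = 1
g5 = F OR A = 0 OR 0 = 0
g6 = g4 OR g5 = 1 OR 0 = 1
g7 = g6 OR g3 = 1 OR 1 = 1
g8 = g1 AND g7 = 1 AND 1 = 1
g9 = g2 OR g8 = 0 OR 1 = 1
g10 = B AND g9 = 1 AND 1 = 1
So g10 = 1.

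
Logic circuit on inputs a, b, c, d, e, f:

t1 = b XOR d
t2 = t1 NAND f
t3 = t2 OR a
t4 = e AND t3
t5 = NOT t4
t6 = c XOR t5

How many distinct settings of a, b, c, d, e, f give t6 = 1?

t6 = c XOR t5 must be 1, so c and t5 differ.
Enumerating the 64 input combinations, 32 give t6 = 1 and 32 give t6 = 0.

32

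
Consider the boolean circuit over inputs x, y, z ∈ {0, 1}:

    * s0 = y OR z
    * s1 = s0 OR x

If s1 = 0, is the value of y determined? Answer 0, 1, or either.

s1 = s0 OR x must be 0, so both s0 = 0 and x = 0.
Every assignment with s1 = 0 has y = 0; there are 1 such assignment(s).
  x=0, y=0, z=0

0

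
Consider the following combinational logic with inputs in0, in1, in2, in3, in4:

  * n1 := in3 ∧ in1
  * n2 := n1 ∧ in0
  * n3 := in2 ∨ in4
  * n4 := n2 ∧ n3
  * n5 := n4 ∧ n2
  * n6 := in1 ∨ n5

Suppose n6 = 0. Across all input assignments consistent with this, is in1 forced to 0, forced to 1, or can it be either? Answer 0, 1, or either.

0

n6 = in1 ∨ n5 must be 0, so both in1 = 0 and n5 = 0.
Every assignment with n6 = 0 has in1 = 0; there are 16 such assignment(s).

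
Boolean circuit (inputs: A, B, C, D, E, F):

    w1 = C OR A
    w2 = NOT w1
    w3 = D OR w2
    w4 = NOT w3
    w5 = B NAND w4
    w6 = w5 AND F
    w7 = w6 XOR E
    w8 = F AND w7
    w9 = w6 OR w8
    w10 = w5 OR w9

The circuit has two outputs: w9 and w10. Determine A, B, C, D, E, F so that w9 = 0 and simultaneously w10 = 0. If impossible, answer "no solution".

Check with A=1, B=1, C=1, D=0, E=0, F=1:
w1 = C OR A = 1 OR 1 = 1
w2 = NOT w1 = NOT 1 = 0
w3 = D OR w2 = 0 OR 0 = 0
w4 = NOT w3 = NOT 0 = 1
w5 = B NAND w4 = 1 NAND 1 = 0
w6 = w5 AND F = 0 AND 1 = 0
w7 = w6 XOR E = 0 XOR 0 = 0
w8 = F AND w7 = 1 AND 0 = 0
w9 = w6 OR w8 = 0 OR 0 = 0
w10 = w5 OR w9 = 0 OR 0 = 0
So w9 = 0 and w10 = 0.

A=1, B=1, C=1, D=0, E=0, F=1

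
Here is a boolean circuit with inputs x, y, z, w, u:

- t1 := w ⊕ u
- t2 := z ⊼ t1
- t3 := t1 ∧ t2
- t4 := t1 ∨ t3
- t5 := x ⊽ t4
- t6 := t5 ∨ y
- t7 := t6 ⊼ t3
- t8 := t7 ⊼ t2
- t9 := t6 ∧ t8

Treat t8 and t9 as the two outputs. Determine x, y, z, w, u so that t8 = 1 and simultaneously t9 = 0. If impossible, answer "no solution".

Check with x=0 y=0 z=1 w=0 u=1:
t1 = w ⊕ u = 0 ⊕ 1 = 1
t2 = z ⊼ t1 = 1 ⊼ 1 = 0
t3 = t1 ∧ t2 = 1 ∧ 0 = 0
t4 = t1 ∨ t3 = 1 ∨ 0 = 1
t5 = x ⊽ t4 = 0 ⊽ 1 = 0
t6 = t5 ∨ y = 0 ∨ 0 = 0
t7 = t6 ⊼ t3 = 0 ⊼ 0 = 1
t8 = t7 ⊼ t2 = 1 ⊼ 0 = 1
t9 = t6 ∧ t8 = 0 ∧ 1 = 0
So t8 = 1 and t9 = 0.

x=0 y=0 z=1 w=0 u=1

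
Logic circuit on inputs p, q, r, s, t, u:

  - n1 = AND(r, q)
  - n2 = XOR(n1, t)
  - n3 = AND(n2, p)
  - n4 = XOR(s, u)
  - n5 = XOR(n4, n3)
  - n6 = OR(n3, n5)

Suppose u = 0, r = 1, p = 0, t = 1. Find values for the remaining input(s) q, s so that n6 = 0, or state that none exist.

Check with u = 0, r = 1, p = 0, t = 1 and q=1, s=0:
n1 = AND(r, q) = AND(1, 1) = 1
n2 = XOR(n1, t) = XOR(1, 1) = 0
n3 = AND(n2, p) = AND(0, 0) = 0
n4 = XOR(s, u) = XOR(0, 0) = 0
n5 = XOR(n4, n3) = XOR(0, 0) = 0
n6 = OR(n3, n5) = OR(0, 0) = 0
So n6 = 0.

q=1 s=0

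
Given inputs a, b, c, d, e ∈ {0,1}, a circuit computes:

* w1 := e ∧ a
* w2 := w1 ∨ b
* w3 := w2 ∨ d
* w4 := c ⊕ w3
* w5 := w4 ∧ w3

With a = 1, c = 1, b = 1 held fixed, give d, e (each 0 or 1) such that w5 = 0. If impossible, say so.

d=1 e=0

w5 = w4 ∧ w3 must be 0, so at least one of w4, w3 is 0.
Check with a = 1, c = 1, b = 1 and d=1, e=0:
w1 = e ∧ a = 0 ∧ 1 = 0
w2 = w1 ∨ b = 0 ∨ 1 = 1
w3 = w2 ∨ d = 1 ∨ 1 = 1
w4 = c ⊕ w3 = 1 ⊕ 1 = 0
w5 = w4 ∧ w3 = 0 ∧ 1 = 0
So w5 = 0.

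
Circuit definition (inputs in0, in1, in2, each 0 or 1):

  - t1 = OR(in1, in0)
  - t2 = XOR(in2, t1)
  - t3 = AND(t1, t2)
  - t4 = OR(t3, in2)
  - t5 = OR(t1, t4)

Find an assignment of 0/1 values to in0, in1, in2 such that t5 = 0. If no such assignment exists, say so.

Check with in0=0 in1=0 in2=0:
t1 = OR(in1, in0) = OR(0, 0) = 0
t2 = XOR(in2, t1) = XOR(0, 0) = 0
t3 = AND(t1, t2) = AND(0, 0) = 0
t4 = OR(t3, in2) = OR(0, 0) = 0
t5 = OR(t1, t4) = OR(0, 0) = 0
So t5 = 0 as required.

in0=0 in1=0 in2=0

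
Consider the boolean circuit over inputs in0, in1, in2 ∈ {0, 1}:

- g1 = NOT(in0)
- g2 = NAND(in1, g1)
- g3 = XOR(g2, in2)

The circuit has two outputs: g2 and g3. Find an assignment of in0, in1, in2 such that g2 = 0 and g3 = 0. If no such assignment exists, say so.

Check with in0=0, in1=1, in2=0:
g1 = NOT(in0) = NOT 0 = 1
g2 = NAND(in1, g1) = NAND(1, 1) = 0
g3 = XOR(g2, in2) = XOR(0, 0) = 0
So g2 = 0 and g3 = 0.

in0=0, in1=1, in2=0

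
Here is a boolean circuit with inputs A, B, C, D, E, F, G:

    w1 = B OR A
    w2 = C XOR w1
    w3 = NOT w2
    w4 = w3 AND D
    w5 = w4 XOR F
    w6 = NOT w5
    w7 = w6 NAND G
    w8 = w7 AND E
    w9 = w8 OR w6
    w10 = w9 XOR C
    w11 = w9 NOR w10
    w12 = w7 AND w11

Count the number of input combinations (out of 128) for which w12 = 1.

w12 = w7 AND w11 must be 1, so both w7 = 1 and w11 = 1.
Enumerating the 128 input combinations, 16 give w12 = 1 and 112 give w12 = 0.

16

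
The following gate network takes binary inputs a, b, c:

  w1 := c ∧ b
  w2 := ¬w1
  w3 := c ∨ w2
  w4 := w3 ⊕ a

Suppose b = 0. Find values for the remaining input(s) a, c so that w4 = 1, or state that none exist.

a=0, c=0

w4 = w3 ⊕ a must be 1, so w3 and a differ.
Check with b = 0 and a=0, c=0:
w1 = c ∧ b = 0 ∧ 0 = 0
w2 = ¬w1 = ¬0 = 1
w3 = c ∨ w2 = 0 ∨ 1 = 1
w4 = w3 ⊕ a = 1 ⊕ 0 = 1
So w4 = 1.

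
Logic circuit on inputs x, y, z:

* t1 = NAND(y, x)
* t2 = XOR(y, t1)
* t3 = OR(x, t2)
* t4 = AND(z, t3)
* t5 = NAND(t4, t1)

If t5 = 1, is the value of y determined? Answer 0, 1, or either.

either

Both values of y occur among assignments with t5 = 1:
  y=0: x=0, y=0, z=0
  y=1: x=0, y=1, z=0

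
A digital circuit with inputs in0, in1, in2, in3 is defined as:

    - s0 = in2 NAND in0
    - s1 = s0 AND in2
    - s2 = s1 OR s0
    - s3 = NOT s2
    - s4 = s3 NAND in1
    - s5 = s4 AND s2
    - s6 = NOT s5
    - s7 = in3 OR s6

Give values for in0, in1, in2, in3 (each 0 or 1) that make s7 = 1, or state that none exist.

in0=0, in1=0, in2=1, in3=1

s7 = in3 OR s6 must be 1, so at least one of in3, s6 is 1.
Check with in0=0, in1=0, in2=1, in3=1:
s0 = in2 NAND in0 = 1 NAND 0 = 1
s1 = s0 AND in2 = 1 AND 1 = 1
s2 = s1 OR s0 = 1 OR 1 = 1
s3 = NOT s2 = NOT 1 = 0
s4 = s3 NAND in1 = 0 NAND 0 = 1
s5 = s4 AND s2 = 1 AND 1 = 1
s6 = NOT s5 = NOT 1 = 0
s7 = in3 OR s6 = 1 OR 0 = 1
So s7 = 1 as required.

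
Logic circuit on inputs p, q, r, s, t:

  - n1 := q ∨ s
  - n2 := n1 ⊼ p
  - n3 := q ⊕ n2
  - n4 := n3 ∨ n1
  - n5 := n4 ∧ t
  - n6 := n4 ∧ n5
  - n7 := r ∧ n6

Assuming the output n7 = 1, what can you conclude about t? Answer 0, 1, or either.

n7 = r ∧ n6 must be 1, so both r = 1 and n6 = 1.
n6 = n4 ∧ n5 must be 1, so both n4 = 1 and n5 = 1.
n4 = n3 ∨ n1 must be 1, so at least one of n3, n1 is 1.
Every assignment with n7 = 1 has t = 1; there are 8 such assignment(s).

1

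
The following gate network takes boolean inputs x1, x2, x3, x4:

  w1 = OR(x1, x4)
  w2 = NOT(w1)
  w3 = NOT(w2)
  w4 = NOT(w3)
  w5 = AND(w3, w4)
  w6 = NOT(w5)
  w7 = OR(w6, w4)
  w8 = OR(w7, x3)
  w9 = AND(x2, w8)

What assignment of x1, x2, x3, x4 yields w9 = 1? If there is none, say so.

w9 = AND(x2, w8) must be 1, so both x2 = 1 and w8 = 1.
Check with x1=1, x2=1, x3=1, x4=0:
w1 = OR(x1, x4) = OR(1, 0) = 1
w2 = NOT(w1) = NOT 1 = 0
w3 = NOT(w2) = NOT 0 = 1
w4 = NOT(w3) = NOT 1 = 0
w5 = AND(w3, w4) = AND(1, 0) = 0
w6 = NOT(w5) = NOT 0 = 1
w7 = OR(w6, w4) = OR(1, 0) = 1
w8 = OR(w7, x3) = OR(1, 1) = 1
w9 = AND(x2, w8) = AND(1, 1) = 1
So w9 = 1 as required.

x1=1, x2=1, x3=1, x4=0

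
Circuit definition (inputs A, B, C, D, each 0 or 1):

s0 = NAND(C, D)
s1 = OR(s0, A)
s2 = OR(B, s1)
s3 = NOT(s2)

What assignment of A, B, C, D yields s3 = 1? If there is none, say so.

A=0 B=0 C=1 D=1

s3 = NOT(s2) must be 1, so s2 = 0.
s2 = OR(B, s1) must be 0, so both B = 0 and s1 = 0.
s1 = OR(s0, A) must be 0, so both s0 = 0 and A = 0.
Check with A=0 B=0 C=1 D=1:
s0 = NAND(C, D) = NAND(1, 1) = 0
s1 = OR(s0, A) = OR(0, 0) = 0
s2 = OR(B, s1) = OR(0, 0) = 0
s3 = NOT(s2) = NOT 0 = 1
So s3 = 1 as required.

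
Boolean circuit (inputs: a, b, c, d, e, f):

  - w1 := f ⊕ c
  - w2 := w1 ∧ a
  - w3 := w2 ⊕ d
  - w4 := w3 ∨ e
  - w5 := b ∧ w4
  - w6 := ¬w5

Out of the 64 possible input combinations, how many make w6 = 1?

w6 = ¬w5 must be 1, so w5 = 0.
w5 = b ∧ w4 must be 0, so at least one of b, w4 is 0.
Enumerating the 64 input combinations, 40 give w6 = 1 and 24 give w6 = 0.

40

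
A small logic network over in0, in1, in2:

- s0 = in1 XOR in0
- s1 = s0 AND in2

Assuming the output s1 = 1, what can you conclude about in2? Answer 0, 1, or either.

1

s1 = s0 AND in2 must be 1, so both s0 = 1 and in2 = 1.
Every assignment with s1 = 1 has in2 = 1; there are 2 such assignment(s).
  in0=0, in1=1, in2=1
  in0=1, in1=0, in2=1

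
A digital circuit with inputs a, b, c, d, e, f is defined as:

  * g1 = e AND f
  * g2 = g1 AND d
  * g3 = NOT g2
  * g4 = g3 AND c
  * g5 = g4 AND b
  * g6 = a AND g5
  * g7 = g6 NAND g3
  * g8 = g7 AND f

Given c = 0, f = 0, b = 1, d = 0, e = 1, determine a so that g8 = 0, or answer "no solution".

Check with c = 0, f = 0, b = 1, d = 0, e = 1 and a=1:
g1 = e AND f = 1 AND 0 = 0
g2 = g1 AND d = 0 AND 0 = 0
g3 = NOT g2 = NOT 0 = 1
g4 = g3 AND c = 1 AND 0 = 0
g5 = g4 AND b = 0 AND 1 = 0
g6 = a AND g5 = 1 AND 0 = 0
g7 = g6 NAND g3 = 0 NAND 1 = 1
g8 = g7 AND f = 1 AND 0 = 0
So g8 = 0.

a=1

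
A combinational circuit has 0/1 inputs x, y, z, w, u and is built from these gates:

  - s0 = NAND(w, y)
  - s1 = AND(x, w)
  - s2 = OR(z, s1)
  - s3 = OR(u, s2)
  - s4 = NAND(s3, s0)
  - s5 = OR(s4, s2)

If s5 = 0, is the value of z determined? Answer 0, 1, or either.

s5 = OR(s4, s2) must be 0, so both s4 = 0 and s2 = 0.
Every assignment with s5 = 0 has z = 0; there are 5 such assignment(s).

0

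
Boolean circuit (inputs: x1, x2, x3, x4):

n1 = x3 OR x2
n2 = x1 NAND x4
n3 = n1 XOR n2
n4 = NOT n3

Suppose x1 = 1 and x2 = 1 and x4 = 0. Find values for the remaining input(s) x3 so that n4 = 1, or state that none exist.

x3=1

n4 = NOT n3 must be 1, so n3 = 0.
n3 = n1 XOR n2 must be 0, so n1 and n2 are equal.
Check with x1 = 1 and x2 = 1 and x4 = 0 and x3=1:
n1 = x3 OR x2 = 1 OR 1 = 1
n2 = x1 NAND x4 = 1 NAND 0 = 1
n3 = n1 XOR n2 = 1 XOR 1 = 0
n4 = NOT n3 = NOT 0 = 1
So n4 = 1.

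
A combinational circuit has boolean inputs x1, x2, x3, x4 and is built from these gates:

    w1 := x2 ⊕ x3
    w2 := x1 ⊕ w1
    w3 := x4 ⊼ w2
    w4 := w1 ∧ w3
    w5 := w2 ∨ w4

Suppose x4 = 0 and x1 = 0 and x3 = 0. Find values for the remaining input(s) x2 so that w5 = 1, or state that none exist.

x2=1

Check with x4 = 0 and x1 = 0 and x3 = 0 and x2=1:
w1 = x2 ⊕ x3 = 1 ⊕ 0 = 1
w2 = x1 ⊕ w1 = 0 ⊕ 1 = 1
w3 = x4 ⊼ w2 = 0 ⊼ 1 = 1
w4 = w1 ∧ w3 = 1 ∧ 1 = 1
w5 = w2 ∨ w4 = 1 ∨ 1 = 1
So w5 = 1.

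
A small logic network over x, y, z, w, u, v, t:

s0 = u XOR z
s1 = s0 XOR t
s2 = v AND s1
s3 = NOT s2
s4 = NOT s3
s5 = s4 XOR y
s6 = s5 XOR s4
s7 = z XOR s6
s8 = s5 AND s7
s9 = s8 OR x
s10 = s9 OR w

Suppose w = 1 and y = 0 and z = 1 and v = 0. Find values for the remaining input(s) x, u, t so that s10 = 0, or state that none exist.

With w = 1 and y = 0 and z = 1 and v = 0 fixed, none of the 8 settings of x, u, t give s10 = 0.
For example, with x=0, u=0, t=1:
s0 = u XOR z = 0 XOR 1 = 1
s1 = s0 XOR t = 1 XOR 1 = 0
s2 = v AND s1 = 0 AND 0 = 0
s3 = NOT s2 = NOT 0 = 1
s4 = NOT s3 = NOT 1 = 0
s5 = s4 XOR y = 0 XOR 0 = 0
s6 = s5 XOR s4 = 0 XOR 0 = 0
s7 = z XOR s6 = 1 XOR 0 = 1
s8 = s5 AND s7 = 0 AND 1 = 0
s9 = s8 OR x = 0 OR 0 = 0
s10 = s9 OR w = 0 OR 1 = 1
giving s10 = 1 ≠ 0.

no solution exists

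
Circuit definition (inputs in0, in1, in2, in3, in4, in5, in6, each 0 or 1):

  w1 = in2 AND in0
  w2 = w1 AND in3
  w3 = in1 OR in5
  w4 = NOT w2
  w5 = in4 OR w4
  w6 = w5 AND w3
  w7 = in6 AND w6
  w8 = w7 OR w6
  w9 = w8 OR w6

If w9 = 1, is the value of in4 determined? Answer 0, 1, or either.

either

Both values of in4 occur among assignments with w9 = 1:
  in4=0: in0=0, in1=0, in2=0, in3=0, in4=0, in5=1, in6=0
  in4=1: in0=0, in1=0, in2=0, in3=0, in4=1, in5=1, in6=0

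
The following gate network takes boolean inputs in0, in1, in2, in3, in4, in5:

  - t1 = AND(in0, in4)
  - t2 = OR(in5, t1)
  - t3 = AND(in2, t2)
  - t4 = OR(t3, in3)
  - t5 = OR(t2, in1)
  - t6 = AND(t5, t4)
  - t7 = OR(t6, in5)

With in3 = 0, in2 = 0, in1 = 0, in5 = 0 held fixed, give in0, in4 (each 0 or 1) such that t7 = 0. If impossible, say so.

Check with in3 = 0, in2 = 0, in1 = 0, in5 = 0 and in0=0, in4=1:
t1 = AND(in0, in4) = AND(0, 1) = 0
t2 = OR(in5, t1) = OR(0, 0) = 0
t3 = AND(in2, t2) = AND(0, 0) = 0
t4 = OR(t3, in3) = OR(0, 0) = 0
t5 = OR(t2, in1) = OR(0, 0) = 0
t6 = AND(t5, t4) = AND(0, 0) = 0
t7 = OR(t6, in5) = OR(0, 0) = 0
So t7 = 0.

in0=0, in4=1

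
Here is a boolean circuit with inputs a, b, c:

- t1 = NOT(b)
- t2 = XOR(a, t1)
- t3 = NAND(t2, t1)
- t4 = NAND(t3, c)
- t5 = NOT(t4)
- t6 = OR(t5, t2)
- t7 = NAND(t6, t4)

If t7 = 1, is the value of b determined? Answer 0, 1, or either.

either

Both values of b occur among assignments with t7 = 1:
  b=0: a=1, b=0, c=0
  b=1: a=0, b=1, c=0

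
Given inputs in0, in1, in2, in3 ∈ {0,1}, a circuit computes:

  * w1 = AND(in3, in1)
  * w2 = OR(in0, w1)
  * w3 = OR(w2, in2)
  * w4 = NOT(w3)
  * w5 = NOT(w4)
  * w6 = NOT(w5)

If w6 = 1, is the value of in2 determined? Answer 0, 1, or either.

0

w6 = NOT(w5) must be 1, so w5 = 0.
w5 = NOT(w4) must be 0, so w4 = 1.
Every assignment with w6 = 1 has in2 = 0; there are 3 such assignment(s).
  in0=0, in1=0, in2=0, in3=0
  in0=0, in1=0, in2=0, in3=1
  in0=0, in1=1, in2=0, in3=0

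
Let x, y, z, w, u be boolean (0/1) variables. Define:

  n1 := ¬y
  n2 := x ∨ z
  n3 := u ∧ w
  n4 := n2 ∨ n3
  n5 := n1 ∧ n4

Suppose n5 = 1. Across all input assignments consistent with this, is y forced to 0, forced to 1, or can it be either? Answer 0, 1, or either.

0

n5 = n1 ∧ n4 must be 1, so both n1 = 1 and n4 = 1.
n1 = ¬y must be 1, so y = 0.
n4 = n2 ∨ n3 must be 1, so at least one of n2, n3 is 1.
Every assignment with n5 = 1 has y = 0; there are 13 such assignment(s).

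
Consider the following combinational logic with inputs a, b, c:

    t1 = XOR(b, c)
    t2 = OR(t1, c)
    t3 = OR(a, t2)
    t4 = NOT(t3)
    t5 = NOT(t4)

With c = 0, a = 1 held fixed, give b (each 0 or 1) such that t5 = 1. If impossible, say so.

b=1

Check with c = 0, a = 1 and b=1:
t1 = XOR(b, c) = XOR(1, 0) = 1
t2 = OR(t1, c) = OR(1, 0) = 1
t3 = OR(a, t2) = OR(1, 1) = 1
t4 = NOT(t3) = NOT 1 = 0
t5 = NOT(t4) = NOT 0 = 1
So t5 = 1.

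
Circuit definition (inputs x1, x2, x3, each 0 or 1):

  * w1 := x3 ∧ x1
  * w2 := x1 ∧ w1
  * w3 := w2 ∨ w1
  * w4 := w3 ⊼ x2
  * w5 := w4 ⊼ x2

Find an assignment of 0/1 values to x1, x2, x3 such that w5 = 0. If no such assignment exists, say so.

x1=1 x2=1 x3=0

w5 = w4 ⊼ x2 must be 0, so both w4 = 1 and x2 = 1.
Check with x1=1 x2=1 x3=0:
w1 = x3 ∧ x1 = 0 ∧ 1 = 0
w2 = x1 ∧ w1 = 1 ∧ 0 = 0
w3 = w2 ∨ w1 = 0 ∨ 0 = 0
w4 = w3 ⊼ x2 = 0 ⊼ 1 = 1
w5 = w4 ⊼ x2 = 1 ⊼ 1 = 0
So w5 = 0 as required.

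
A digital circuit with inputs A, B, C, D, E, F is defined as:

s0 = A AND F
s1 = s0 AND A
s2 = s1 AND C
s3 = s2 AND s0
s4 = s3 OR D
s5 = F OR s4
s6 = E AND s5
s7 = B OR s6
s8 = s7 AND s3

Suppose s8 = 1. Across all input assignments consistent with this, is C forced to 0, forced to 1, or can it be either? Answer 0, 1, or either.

1

s8 = s7 AND s3 must be 1, so both s7 = 1 and s3 = 1.
s7 = B OR s6 must be 1, so at least one of B, s6 is 1.
Every assignment with s8 = 1 has C = 1; there are 6 such assignment(s).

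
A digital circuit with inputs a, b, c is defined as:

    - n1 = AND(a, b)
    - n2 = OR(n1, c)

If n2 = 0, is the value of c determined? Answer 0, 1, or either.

0

n2 = OR(n1, c) must be 0, so both n1 = 0 and c = 0.
n1 = AND(a, b) must be 0, so at least one of a, b is 0.
Every assignment with n2 = 0 has c = 0; there are 3 such assignment(s).
  a=0, b=0, c=0
  a=0, b=1, c=0
  a=1, b=0, c=0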